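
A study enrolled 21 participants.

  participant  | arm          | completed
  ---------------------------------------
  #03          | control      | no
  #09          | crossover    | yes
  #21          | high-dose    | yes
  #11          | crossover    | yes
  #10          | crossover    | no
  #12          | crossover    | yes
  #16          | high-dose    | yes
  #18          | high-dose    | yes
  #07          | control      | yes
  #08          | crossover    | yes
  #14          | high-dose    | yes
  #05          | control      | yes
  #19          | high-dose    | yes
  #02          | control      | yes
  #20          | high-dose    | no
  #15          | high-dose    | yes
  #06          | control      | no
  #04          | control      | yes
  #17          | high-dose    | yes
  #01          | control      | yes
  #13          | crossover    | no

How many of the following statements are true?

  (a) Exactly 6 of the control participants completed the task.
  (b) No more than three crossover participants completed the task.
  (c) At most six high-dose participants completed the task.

(a) control: |A| = 7, |A ∩ B| = 5; needs |A ∩ B| = 6 — false.
(b) crossover: |A| = 6, |A ∩ B| = 4; needs |A ∩ B| ≤ 3 — false.
(c) high-dose: |A| = 8, |A ∩ B| = 7; needs |A ∩ B| ≤ 6 — false.

0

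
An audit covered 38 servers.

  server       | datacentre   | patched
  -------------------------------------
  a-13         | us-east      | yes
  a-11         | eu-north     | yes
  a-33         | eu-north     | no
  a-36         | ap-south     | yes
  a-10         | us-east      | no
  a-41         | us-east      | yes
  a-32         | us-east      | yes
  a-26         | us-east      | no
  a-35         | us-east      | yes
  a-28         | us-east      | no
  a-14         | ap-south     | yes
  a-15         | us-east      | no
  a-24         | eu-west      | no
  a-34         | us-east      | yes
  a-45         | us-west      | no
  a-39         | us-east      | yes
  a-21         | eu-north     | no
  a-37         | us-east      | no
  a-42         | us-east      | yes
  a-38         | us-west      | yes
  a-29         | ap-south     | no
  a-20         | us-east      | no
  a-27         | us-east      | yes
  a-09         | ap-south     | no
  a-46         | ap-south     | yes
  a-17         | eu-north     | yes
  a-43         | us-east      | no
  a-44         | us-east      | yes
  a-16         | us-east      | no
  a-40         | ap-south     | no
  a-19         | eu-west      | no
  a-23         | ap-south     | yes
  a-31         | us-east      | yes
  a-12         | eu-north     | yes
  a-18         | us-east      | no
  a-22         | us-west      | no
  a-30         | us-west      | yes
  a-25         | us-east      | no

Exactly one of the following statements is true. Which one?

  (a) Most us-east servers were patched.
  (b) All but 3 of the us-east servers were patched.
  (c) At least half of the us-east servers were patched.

(c)

|A| = 20, |A ∩ B| = 10, |A ∖ B| = 10.
(a) requires |A ∩ B| > |A ∖ B|: false.
(b) requires |A ∖ B| = 3: false.
(c) requires |A ∩ B| ≥ |A ∖ B|: true.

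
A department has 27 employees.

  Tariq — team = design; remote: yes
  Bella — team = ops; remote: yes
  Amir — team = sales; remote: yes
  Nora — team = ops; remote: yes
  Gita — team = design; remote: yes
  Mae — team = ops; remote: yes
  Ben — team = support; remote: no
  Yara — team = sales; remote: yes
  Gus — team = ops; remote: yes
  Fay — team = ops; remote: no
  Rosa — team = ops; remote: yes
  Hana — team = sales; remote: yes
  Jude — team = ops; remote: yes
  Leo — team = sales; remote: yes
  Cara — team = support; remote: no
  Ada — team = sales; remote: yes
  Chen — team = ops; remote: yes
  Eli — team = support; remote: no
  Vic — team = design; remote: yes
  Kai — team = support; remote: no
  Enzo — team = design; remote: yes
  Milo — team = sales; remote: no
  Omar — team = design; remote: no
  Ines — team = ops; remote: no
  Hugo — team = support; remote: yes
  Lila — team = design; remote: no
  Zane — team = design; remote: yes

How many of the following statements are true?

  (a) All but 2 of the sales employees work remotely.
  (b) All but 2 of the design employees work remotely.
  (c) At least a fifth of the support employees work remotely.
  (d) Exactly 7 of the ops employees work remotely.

3

(a) sales: |A| = 6, |A ∩ B| = 5; needs |A ∖ B| = 2 — false.
(b) design: |A| = 7, |A ∩ B| = 5; needs |A ∖ B| = 2 — true.
(c) support: |A| = 5, |A ∩ B| = 1; needs |A ∩ B| / |A| ≥ 1/5 — true.
(d) ops: |A| = 9, |A ∩ B| = 7; needs |A ∩ B| = 7 — true.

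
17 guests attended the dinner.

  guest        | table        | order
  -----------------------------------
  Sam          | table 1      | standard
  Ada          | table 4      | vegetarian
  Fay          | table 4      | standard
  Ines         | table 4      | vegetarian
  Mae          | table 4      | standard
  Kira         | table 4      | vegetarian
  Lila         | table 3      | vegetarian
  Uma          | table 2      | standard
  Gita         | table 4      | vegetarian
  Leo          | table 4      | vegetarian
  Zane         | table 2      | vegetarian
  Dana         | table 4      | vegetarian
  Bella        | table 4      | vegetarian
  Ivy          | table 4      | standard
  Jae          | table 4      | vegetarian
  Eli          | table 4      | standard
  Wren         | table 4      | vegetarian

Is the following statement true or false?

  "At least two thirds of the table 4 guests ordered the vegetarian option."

True

Truth condition: |A ∩ B| / |A| ≥ 2/3.
A (the restrictor) = {Ada, Fay, Ines, Mae, Kira, Gita, Leo, Dana, Bella, Ivy, Jae, Eli, Wren}, |A| = 13.
A ∩ B = {Ada, Ines, Kira, Gita, Leo, Dana, Bella, Jae, Wren}, so |A ∩ B| = 9.
A ∖ B = {Fay, Mae, Ivy, Eli}, so |A ∖ B| = 4.
|A ∩ B|/|A| = 9/13, so the statement is true.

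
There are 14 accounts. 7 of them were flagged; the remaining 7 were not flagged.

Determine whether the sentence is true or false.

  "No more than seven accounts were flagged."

The determiner here denotes the relation: |A ∩ B| ≤ 7.
|A| = 14, |A ∩ B| = 7, |A ∖ B| = 7.
|A ∩ B| = 7, so the statement is true.

True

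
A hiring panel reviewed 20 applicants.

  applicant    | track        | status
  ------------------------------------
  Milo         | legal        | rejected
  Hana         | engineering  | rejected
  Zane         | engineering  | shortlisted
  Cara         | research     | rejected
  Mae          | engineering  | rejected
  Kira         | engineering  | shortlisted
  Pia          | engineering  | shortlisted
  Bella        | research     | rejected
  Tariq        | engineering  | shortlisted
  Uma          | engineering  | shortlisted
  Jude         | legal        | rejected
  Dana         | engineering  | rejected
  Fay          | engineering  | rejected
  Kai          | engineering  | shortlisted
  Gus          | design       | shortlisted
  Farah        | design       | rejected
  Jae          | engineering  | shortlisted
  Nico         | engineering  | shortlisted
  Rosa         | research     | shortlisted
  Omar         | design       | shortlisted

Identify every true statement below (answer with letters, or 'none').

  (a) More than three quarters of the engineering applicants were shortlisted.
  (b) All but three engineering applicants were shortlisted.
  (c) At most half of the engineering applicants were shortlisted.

none

|A| = 12, |A ∩ B| = 8, |A ∖ B| = 4.
(a) |A ∩ B| / |A| > 3/4: fails.
(b) |A ∖ B| = 3: fails.
(c) |A ∩ B| ≤ |A ∖ B|: fails.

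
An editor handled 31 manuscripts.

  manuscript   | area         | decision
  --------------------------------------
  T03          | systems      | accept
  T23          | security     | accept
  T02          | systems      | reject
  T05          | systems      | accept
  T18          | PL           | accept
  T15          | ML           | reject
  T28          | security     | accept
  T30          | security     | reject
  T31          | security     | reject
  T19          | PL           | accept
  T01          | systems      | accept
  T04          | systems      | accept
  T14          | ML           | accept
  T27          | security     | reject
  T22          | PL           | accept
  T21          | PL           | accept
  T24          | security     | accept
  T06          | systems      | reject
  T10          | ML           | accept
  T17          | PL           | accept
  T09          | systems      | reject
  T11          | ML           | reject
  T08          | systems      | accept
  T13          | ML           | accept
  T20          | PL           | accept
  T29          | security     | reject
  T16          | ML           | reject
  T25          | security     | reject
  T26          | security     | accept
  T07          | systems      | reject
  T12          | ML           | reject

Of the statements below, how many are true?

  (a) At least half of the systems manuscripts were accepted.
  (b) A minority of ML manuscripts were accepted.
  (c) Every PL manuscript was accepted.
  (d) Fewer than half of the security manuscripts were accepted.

4

(a) systems: |A| = 9, |A ∩ B| = 5; needs |A ∩ B| ≥ |A ∖ B| — true.
(b) ML: |A| = 7, |A ∩ B| = 3; needs |A ∩ B| < |A ∖ B| — true.
(c) PL: |A| = 6, |A ∩ B| = 6; needs A ⊆ B, i.e. every element of A is in B (|A ∖ B| = 0) — true.
(d) security: |A| = 9, |A ∩ B| = 4; needs |A ∩ B| < |A ∖ B| — true.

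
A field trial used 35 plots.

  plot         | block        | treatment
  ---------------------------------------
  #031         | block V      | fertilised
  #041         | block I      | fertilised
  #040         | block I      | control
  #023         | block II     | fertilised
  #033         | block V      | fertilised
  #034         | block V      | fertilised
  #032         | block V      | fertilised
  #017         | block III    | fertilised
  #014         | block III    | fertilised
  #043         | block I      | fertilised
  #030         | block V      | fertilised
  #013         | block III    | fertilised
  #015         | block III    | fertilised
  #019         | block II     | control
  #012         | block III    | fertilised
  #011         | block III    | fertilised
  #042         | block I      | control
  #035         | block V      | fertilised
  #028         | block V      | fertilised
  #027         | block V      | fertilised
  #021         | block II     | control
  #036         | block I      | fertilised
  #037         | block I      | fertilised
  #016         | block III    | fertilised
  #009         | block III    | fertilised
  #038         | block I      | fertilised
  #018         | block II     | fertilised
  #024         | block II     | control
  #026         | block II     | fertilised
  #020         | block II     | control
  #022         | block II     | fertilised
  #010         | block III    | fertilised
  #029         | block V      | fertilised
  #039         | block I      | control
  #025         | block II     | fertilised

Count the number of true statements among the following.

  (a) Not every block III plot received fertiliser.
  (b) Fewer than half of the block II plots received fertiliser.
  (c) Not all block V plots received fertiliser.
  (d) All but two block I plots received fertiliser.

0

(a) block III: |A| = 9, |A ∩ B| = 9; needs A ⊄ B (|A ∖ B| ≥ 1) — false.
(b) block II: |A| = 9, |A ∩ B| = 5; needs |A ∩ B| < |A ∖ B| — false.
(c) block V: |A| = 9, |A ∩ B| = 9; needs A ⊄ B (|A ∖ B| ≥ 1) — false.
(d) block I: |A| = 8, |A ∩ B| = 5; needs |A ∖ B| = 2 — false.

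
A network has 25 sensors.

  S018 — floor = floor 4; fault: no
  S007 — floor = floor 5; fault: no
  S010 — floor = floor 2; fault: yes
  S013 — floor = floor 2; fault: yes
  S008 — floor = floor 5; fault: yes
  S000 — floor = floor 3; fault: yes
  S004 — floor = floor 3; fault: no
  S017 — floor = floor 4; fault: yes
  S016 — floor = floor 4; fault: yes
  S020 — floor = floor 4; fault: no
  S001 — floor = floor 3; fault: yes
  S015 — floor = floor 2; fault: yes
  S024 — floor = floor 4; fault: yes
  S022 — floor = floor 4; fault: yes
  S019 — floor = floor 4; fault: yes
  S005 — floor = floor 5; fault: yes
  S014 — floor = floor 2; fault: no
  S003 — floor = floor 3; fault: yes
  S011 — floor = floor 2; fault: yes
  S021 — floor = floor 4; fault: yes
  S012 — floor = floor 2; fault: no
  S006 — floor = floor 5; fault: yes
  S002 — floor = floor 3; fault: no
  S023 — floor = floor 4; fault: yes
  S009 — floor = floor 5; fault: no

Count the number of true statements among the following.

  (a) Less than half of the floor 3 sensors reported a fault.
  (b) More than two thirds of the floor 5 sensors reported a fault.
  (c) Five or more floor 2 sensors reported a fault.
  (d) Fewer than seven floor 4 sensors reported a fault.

0

(a) floor 3: |A| = 5, |A ∩ B| = 3; needs |A ∩ B| < |A ∖ B| — false.
(b) floor 5: |A| = 5, |A ∩ B| = 3; needs |A ∩ B| / |A| > 2/3 — false.
(c) floor 2: |A| = 6, |A ∩ B| = 4; needs |A ∩ B| ≥ 5 — false.
(d) floor 4: |A| = 9, |A ∩ B| = 7; needs |A ∩ B| < 7 — false.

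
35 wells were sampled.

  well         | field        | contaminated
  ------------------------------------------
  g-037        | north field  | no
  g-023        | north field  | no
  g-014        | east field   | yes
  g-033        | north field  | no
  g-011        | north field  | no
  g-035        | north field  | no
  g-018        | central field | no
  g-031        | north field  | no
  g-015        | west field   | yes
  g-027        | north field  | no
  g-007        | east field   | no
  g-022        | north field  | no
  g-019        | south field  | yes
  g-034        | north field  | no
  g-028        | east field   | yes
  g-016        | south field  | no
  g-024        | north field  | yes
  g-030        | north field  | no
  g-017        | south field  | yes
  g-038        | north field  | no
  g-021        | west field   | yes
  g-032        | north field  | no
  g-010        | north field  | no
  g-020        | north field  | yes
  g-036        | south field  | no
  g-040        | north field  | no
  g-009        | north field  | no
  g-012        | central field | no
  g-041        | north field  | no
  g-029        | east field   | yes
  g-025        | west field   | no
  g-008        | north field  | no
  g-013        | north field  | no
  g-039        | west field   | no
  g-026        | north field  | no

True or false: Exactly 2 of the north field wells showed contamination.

True

The determiner here denotes the relation: |A ∩ B| = 2.
|A| = 21, |A ∩ B| = 2, |A ∖ B| = 19.
|A ∩ B| = 2, so the statement is true.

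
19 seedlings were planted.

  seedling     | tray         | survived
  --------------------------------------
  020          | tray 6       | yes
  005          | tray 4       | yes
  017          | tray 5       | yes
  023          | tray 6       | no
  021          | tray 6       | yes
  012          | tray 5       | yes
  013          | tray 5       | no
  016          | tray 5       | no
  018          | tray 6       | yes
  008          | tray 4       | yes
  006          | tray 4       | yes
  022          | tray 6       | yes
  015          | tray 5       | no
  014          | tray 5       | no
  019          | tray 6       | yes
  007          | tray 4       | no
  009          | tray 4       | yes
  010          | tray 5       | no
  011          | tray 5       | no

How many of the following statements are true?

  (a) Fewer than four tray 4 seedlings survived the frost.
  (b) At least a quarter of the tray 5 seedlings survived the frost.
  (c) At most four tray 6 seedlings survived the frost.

(a) tray 4: |A| = 5, |A ∩ B| = 4; needs |A ∩ B| < 4 — false.
(b) tray 5: |A| = 8, |A ∩ B| = 2; needs |A ∩ B| / |A| ≥ 1/4 — true.
(c) tray 6: |A| = 6, |A ∩ B| = 5; needs |A ∩ B| ≤ 4 — false.

1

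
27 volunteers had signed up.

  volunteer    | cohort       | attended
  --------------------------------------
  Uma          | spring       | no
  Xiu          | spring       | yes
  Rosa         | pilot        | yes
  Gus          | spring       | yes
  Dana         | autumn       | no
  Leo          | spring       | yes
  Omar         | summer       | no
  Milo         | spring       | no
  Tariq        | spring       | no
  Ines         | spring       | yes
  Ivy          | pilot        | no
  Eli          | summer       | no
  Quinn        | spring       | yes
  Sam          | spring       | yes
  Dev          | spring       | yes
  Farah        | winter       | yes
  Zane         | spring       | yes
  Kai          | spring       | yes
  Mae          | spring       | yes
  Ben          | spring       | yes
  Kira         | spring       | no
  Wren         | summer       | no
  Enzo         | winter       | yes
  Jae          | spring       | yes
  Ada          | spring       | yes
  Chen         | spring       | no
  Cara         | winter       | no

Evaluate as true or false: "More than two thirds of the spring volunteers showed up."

The determiner here denotes the relation: |A ∩ B| / |A| > 2/3.
|A| = 18, |A ∩ B| = 13, |A ∖ B| = 5.
|A ∩ B|/|A| = 13/18, so the statement is true.

True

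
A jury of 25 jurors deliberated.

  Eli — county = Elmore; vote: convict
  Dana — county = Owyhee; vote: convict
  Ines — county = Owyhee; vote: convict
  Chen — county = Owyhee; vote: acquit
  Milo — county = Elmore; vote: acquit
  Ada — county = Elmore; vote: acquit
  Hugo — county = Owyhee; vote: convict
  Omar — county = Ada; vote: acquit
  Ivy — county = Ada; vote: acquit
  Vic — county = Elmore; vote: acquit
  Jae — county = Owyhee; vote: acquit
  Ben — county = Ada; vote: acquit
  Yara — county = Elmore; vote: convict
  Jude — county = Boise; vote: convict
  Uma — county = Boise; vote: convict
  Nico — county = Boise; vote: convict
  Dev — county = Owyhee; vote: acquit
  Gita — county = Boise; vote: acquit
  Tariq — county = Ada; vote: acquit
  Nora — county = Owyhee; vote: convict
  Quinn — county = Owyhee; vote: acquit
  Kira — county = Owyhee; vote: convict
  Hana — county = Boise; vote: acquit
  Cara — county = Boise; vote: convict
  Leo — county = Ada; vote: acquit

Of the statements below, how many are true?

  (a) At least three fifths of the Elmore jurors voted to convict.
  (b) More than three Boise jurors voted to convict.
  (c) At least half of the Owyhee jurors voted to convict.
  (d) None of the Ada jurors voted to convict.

3

(a) Elmore: |A| = 5, |A ∩ B| = 2; needs |A ∩ B| / |A| ≥ 3/5 — false.
(b) Boise: |A| = 6, |A ∩ B| = 4; needs |A ∩ B| > 3 — true.
(c) Owyhee: |A| = 9, |A ∩ B| = 5; needs |A ∩ B| ≥ |A ∖ B| — true.
(d) Ada: |A| = 5, |A ∩ B| = 0; needs A ∩ B = ∅ (|A ∩ B| = 0) — true.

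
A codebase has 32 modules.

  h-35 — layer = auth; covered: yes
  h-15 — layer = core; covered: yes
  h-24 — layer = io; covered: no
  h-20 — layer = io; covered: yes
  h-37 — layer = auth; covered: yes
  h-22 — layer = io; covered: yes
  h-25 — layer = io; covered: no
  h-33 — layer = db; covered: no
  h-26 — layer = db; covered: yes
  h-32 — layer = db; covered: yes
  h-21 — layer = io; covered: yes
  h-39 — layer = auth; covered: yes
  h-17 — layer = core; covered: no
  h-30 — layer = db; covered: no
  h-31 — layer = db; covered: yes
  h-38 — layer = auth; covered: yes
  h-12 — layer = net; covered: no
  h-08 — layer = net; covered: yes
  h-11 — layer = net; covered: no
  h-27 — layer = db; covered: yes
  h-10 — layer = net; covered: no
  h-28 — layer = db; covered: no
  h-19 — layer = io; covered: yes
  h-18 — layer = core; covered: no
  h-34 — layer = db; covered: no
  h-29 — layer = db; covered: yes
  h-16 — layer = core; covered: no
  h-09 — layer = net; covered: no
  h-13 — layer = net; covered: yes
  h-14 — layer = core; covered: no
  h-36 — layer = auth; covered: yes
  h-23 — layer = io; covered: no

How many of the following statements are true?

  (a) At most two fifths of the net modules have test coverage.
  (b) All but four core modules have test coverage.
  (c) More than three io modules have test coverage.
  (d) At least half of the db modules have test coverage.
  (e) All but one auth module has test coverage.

4

(a) net: |A| = 6, |A ∩ B| = 2; needs |A ∩ B| / |A| ≤ 2/5 — true.
(b) core: |A| = 5, |A ∩ B| = 1; needs |A ∖ B| = 4 — true.
(c) io: |A| = 7, |A ∩ B| = 4; needs |A ∩ B| > 3 — true.
(d) db: |A| = 9, |A ∩ B| = 5; needs |A ∩ B| ≥ |A ∖ B| — true.
(e) auth: |A| = 5, |A ∩ B| = 5; needs |A ∖ B| = 1 — false.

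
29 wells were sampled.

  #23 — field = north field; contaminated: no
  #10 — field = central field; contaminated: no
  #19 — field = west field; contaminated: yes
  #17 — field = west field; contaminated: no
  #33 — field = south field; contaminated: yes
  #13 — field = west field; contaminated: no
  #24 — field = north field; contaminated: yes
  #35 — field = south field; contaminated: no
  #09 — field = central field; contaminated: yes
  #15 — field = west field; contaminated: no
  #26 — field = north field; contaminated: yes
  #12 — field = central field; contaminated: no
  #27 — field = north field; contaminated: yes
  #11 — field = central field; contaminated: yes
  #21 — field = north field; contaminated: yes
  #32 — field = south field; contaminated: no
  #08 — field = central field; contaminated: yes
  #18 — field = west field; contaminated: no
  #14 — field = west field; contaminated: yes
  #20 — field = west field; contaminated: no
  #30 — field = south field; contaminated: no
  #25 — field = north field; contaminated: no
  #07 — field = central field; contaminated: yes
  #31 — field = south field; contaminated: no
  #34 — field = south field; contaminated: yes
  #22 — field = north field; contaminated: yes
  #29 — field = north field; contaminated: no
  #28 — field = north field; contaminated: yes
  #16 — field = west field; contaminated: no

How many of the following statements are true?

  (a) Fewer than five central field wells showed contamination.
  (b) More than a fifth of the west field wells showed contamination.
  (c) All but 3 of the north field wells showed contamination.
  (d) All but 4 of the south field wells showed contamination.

4

(a) central field: |A| = 6, |A ∩ B| = 4; needs |A ∩ B| < 5 — true.
(b) west field: |A| = 8, |A ∩ B| = 2; needs |A ∩ B| / |A| > 1/5 — true.
(c) north field: |A| = 9, |A ∩ B| = 6; needs |A ∖ B| = 3 — true.
(d) south field: |A| = 6, |A ∩ B| = 2; needs |A ∖ B| = 4 — true.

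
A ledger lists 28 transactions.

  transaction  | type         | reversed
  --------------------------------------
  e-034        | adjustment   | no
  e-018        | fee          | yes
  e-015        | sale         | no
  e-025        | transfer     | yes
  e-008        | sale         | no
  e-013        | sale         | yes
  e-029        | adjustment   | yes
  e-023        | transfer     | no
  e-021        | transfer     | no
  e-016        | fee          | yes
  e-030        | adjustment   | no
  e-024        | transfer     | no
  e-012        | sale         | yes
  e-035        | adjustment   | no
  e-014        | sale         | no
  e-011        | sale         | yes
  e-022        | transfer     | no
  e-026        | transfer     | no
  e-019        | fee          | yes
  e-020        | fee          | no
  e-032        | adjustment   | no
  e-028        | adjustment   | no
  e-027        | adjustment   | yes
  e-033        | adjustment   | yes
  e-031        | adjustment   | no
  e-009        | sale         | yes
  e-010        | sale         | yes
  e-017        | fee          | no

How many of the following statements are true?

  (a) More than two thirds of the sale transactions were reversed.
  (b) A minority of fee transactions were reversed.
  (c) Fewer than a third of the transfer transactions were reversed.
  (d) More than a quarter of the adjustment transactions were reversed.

2

(a) sale: |A| = 8, |A ∩ B| = 5; needs |A ∩ B| / |A| > 2/3 — false.
(b) fee: |A| = 5, |A ∩ B| = 3; needs |A ∩ B| < |A ∖ B| — false.
(c) transfer: |A| = 6, |A ∩ B| = 1; needs |A ∩ B| / |A| < 1/3 — true.
(d) adjustment: |A| = 9, |A ∩ B| = 3; needs |A ∩ B| / |A| > 1/4 — true.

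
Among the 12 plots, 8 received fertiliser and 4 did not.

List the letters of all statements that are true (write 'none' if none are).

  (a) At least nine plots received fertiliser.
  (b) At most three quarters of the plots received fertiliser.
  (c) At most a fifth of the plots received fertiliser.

(b)

|A| = 12, |A ∩ B| = 8, |A ∖ B| = 4.
(a) |A ∩ B| ≥ 9: fails.
(b) |A ∩ B| / |A| ≤ 3/4: holds.
(c) |A ∩ B| / |A| ≤ 1/5: fails.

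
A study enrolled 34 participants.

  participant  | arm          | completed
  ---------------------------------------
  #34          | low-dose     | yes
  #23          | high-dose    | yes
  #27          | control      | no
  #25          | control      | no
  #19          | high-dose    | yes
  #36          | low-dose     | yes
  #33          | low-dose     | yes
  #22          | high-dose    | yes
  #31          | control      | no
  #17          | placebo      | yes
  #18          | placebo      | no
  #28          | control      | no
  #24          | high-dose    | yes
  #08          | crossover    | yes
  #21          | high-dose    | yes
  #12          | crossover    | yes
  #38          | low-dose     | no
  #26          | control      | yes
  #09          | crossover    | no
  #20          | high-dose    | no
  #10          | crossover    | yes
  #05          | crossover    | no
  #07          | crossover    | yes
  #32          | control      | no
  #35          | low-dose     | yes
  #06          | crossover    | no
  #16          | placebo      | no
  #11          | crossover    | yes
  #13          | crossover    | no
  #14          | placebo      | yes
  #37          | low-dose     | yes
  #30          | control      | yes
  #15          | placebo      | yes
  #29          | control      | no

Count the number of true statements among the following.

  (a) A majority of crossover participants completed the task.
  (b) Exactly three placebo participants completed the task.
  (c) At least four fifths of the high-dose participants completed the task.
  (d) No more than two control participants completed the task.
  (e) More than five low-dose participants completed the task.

(a) crossover: |A| = 9, |A ∩ B| = 5; needs |A ∩ B| > |A ∖ B| — true.
(b) placebo: |A| = 5, |A ∩ B| = 3; needs |A ∩ B| = 3 — true.
(c) high-dose: |A| = 6, |A ∩ B| = 5; needs |A ∩ B| / |A| ≥ 4/5 — true.
(d) control: |A| = 8, |A ∩ B| = 2; needs |A ∩ B| ≤ 2 — true.
(e) low-dose: |A| = 6, |A ∩ B| = 5; needs |A ∩ B| > 5 — false.

4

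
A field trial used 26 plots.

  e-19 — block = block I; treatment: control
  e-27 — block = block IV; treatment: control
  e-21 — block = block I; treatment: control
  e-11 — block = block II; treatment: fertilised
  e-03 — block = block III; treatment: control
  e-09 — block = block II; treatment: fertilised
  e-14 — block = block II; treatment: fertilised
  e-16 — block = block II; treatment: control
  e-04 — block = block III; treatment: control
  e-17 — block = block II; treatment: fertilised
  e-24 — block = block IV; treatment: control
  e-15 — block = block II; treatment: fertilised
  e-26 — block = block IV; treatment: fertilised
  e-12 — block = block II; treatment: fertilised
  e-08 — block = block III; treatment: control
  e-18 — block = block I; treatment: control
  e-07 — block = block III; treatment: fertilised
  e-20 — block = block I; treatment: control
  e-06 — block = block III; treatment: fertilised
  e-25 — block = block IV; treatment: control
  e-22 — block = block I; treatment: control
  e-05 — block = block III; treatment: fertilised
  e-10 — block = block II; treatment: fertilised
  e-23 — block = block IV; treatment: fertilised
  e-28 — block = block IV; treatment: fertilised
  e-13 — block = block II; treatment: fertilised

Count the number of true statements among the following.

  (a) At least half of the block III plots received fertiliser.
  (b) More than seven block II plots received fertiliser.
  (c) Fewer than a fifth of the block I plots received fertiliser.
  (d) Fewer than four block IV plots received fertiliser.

4

(a) block III: |A| = 6, |A ∩ B| = 3; needs |A ∩ B| ≥ |A ∖ B| — true.
(b) block II: |A| = 9, |A ∩ B| = 8; needs |A ∩ B| > 7 — true.
(c) block I: |A| = 5, |A ∩ B| = 0; needs |A ∩ B| / |A| < 1/5 — true.
(d) block IV: |A| = 6, |A ∩ B| = 3; needs |A ∩ B| < 4 — true.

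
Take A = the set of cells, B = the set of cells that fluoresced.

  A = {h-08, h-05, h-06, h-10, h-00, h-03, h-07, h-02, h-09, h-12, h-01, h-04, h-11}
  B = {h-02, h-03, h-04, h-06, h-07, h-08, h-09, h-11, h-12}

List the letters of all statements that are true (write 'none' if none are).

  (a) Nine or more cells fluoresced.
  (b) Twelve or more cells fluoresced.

|A| = 13, |A ∩ B| = 9, |A ∖ B| = 4.
(a) |A ∩ B| ≥ 9: holds.
(b) |A ∩ B| ≥ 12: fails.

(a)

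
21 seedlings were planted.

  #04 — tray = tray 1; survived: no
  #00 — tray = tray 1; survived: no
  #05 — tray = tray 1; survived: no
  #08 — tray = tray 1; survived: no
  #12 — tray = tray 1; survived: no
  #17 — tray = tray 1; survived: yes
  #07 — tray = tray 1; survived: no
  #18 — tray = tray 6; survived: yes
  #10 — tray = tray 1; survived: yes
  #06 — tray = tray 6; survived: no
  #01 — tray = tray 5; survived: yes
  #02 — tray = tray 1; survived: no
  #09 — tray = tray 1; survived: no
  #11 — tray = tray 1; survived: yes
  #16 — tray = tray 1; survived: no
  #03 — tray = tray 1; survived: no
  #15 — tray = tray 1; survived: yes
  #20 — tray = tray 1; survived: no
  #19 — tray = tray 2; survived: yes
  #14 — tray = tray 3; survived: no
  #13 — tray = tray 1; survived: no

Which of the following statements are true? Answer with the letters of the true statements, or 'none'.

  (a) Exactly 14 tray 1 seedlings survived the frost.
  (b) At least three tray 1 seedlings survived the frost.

(b)

|A| = 16, |A ∩ B| = 4, |A ∖ B| = 12.
(a) |A ∩ B| = 14: fails.
(b) |A ∩ B| ≥ 3: holds.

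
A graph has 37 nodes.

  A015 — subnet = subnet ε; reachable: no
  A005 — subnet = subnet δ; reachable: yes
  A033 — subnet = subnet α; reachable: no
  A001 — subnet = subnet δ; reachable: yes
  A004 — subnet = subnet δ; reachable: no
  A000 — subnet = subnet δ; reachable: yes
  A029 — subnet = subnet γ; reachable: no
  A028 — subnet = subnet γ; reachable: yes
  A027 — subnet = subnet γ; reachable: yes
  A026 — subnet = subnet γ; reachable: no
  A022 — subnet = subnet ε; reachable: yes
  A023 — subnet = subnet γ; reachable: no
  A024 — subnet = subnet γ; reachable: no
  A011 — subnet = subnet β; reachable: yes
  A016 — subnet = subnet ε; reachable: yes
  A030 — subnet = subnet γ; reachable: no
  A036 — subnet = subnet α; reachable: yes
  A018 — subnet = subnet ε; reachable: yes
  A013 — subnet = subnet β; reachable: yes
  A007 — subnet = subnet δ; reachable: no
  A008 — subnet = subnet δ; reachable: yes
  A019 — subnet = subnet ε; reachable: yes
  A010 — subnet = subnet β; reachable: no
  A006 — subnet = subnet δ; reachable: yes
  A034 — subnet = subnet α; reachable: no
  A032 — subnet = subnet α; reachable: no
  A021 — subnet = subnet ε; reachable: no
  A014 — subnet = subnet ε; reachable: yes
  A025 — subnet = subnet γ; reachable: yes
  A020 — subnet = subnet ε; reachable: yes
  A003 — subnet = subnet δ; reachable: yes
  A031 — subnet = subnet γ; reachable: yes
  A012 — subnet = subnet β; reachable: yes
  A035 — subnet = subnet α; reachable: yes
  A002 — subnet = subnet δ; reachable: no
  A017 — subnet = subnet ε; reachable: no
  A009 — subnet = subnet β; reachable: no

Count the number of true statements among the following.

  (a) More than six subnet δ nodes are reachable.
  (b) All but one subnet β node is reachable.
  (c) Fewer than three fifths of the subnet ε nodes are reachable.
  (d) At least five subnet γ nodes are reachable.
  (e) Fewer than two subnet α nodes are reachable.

0

(a) subnet δ: |A| = 9, |A ∩ B| = 6; needs |A ∩ B| > 6 — false.
(b) subnet β: |A| = 5, |A ∩ B| = 3; needs |A ∖ B| = 1 — false.
(c) subnet ε: |A| = 9, |A ∩ B| = 6; needs |A ∩ B| / |A| < 3/5 — false.
(d) subnet γ: |A| = 9, |A ∩ B| = 4; needs |A ∩ B| ≥ 5 — false.
(e) subnet α: |A| = 5, |A ∩ B| = 2; needs |A ∩ B| < 2 — false.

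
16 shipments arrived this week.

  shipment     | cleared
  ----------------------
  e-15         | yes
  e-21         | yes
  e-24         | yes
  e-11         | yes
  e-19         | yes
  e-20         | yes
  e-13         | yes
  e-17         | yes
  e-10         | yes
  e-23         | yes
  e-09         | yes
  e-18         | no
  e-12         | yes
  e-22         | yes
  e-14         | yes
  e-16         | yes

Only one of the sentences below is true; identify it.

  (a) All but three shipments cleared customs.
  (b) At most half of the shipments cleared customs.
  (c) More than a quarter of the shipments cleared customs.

|A| = 16, |A ∩ B| = 15, |A ∖ B| = 1.
(a) requires |A ∖ B| = 3: false.
(b) requires |A ∩ B| ≤ |A ∖ B|: false.
(c) requires |A ∩ B| / |A| > 1/4: true.

(c)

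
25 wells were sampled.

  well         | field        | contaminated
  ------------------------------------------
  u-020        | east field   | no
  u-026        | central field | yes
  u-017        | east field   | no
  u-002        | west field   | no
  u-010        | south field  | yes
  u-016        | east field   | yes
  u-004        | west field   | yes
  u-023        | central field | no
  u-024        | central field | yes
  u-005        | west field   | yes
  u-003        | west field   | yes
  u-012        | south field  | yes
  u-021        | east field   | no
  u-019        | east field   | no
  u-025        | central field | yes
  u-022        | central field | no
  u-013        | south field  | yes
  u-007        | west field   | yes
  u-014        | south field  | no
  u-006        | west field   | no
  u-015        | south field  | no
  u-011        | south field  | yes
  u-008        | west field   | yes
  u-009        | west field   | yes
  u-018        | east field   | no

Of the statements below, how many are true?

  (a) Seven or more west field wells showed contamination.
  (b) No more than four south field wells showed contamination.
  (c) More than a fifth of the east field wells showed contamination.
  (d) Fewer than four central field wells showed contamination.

2

(a) west field: |A| = 8, |A ∩ B| = 6; needs |A ∩ B| ≥ 7 — false.
(b) south field: |A| = 6, |A ∩ B| = 4; needs |A ∩ B| ≤ 4 — true.
(c) east field: |A| = 6, |A ∩ B| = 1; needs |A ∩ B| / |A| > 1/5 — false.
(d) central field: |A| = 5, |A ∩ B| = 3; needs |A ∩ B| < 4 — true.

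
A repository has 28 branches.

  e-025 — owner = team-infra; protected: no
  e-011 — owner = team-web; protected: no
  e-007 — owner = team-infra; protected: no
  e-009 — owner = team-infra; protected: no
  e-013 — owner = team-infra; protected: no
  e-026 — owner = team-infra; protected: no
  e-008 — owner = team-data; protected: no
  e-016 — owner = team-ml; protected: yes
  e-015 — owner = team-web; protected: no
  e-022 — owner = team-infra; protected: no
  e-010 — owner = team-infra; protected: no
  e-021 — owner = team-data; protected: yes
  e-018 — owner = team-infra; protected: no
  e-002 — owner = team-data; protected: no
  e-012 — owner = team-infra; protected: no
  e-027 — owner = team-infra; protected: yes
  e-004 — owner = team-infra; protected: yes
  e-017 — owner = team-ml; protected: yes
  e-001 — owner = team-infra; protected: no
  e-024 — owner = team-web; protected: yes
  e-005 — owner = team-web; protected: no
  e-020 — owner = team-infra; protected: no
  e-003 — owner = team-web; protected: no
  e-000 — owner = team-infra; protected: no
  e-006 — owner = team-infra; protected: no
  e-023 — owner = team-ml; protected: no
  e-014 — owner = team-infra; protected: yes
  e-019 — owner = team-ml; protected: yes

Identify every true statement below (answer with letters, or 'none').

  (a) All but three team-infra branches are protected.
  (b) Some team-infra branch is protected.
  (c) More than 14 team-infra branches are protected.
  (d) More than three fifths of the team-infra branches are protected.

(b)

|A| = 16, |A ∩ B| = 3, |A ∖ B| = 13.
(a) |A ∖ B| = 3: fails.
(b) A ∩ B ≠ ∅ (|A ∩ B| ≥ 1): holds.
(c) |A ∩ B| > 14: fails.
(d) |A ∩ B| / |A| > 3/5: fails.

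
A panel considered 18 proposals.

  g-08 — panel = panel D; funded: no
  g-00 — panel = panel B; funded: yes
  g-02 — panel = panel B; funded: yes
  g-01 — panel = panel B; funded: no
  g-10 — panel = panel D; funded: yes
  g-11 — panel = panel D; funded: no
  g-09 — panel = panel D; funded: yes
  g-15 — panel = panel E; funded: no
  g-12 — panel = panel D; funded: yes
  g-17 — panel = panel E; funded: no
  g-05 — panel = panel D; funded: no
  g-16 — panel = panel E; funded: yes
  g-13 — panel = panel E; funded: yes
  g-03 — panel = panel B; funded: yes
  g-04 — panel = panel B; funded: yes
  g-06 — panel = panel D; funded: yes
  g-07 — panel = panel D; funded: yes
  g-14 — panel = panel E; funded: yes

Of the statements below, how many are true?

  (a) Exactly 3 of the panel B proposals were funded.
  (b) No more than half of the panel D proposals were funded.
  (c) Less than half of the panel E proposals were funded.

(a) panel B: |A| = 5, |A ∩ B| = 4; needs |A ∩ B| = 3 — false.
(b) panel D: |A| = 8, |A ∩ B| = 5; needs |A ∩ B| ≤ |A ∖ B| — false.
(c) panel E: |A| = 5, |A ∩ B| = 3; needs |A ∩ B| < |A ∖ B| — false.

0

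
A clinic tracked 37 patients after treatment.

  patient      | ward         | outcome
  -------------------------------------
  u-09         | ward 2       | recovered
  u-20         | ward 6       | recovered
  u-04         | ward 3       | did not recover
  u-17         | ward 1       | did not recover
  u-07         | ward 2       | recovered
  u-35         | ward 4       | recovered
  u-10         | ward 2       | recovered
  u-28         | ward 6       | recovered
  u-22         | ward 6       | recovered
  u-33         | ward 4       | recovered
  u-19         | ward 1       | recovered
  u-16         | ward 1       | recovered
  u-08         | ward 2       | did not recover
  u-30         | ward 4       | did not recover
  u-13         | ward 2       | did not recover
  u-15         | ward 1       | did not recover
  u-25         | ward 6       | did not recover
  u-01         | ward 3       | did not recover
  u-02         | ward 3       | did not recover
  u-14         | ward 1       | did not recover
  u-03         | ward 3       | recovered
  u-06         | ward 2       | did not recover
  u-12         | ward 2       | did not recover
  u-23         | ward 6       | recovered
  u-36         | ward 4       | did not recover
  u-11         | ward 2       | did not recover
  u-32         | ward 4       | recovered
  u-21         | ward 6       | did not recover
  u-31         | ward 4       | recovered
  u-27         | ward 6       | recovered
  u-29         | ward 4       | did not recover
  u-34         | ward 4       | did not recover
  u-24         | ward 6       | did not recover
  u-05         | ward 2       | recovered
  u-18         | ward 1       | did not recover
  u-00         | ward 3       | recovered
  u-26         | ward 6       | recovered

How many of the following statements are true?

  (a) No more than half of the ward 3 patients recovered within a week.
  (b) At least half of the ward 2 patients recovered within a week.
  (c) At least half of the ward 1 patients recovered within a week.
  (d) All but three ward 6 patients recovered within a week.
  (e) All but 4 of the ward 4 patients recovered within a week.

(a) ward 3: |A| = 5, |A ∩ B| = 2; needs |A ∩ B| ≤ |A ∖ B| — true.
(b) ward 2: |A| = 9, |A ∩ B| = 4; needs |A ∩ B| ≥ |A ∖ B| — false.
(c) ward 1: |A| = 6, |A ∩ B| = 2; needs |A ∩ B| ≥ |A ∖ B| — false.
(d) ward 6: |A| = 9, |A ∩ B| = 6; needs |A ∖ B| = 3 — true.
(e) ward 4: |A| = 8, |A ∩ B| = 4; needs |A ∖ B| = 4 — true.

3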